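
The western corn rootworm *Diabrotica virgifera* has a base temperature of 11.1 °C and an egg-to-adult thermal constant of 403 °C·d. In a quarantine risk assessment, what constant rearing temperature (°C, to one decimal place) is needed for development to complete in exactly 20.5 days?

Required daily accumulation = 403 / 20.5 = 19.659 DD/day.
T = T_base + 19.659 = 11.1 + 19.659 = 30.759 ≈ 30.8 °C.

30.8 °C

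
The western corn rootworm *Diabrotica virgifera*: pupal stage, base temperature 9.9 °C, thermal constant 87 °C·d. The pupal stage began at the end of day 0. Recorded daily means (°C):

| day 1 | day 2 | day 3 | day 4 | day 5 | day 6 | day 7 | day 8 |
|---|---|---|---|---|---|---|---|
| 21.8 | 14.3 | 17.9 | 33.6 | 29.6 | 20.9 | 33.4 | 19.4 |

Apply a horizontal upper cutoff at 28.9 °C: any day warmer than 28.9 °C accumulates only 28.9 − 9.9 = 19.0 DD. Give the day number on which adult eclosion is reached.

Daily DD above 9.9 °C (capped at 19.0): 11.9, 4.4, 8.0, 19.0, 19.0, 11.0, 19.0, 9.5.
Cumulative: 11.9, 16.3, 24.3, 43.3, 62.3, 73.3, 92.3, 101.8.
The total first reaches 87 DD on day 7.

day 7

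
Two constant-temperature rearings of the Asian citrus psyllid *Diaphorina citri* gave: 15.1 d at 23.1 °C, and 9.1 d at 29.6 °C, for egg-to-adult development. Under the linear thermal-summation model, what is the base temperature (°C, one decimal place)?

13.2 °C

Under the model K = D·(T − T_b), so D₁·(T₁ − T_b) = D₂·(T₂ − T_b).
15.1·(23.1 − T_b) = 9.1·(29.6 − T_b)
T_b = (15.1·23.1 − 9.1·29.6) / (15.1 − 9.1) = 79.45 / 6.0 = 13.242 °C ≈ 13.2 °C.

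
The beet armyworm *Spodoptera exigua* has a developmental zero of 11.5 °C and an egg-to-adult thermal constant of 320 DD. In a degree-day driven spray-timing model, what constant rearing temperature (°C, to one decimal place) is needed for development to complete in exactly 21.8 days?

Required daily accumulation = 320 / 21.8 = 14.679 DD/day.
T = T_base + 14.679 = 11.5 + 14.679 = 26.179 ≈ 26.2 °C.

26.2 °C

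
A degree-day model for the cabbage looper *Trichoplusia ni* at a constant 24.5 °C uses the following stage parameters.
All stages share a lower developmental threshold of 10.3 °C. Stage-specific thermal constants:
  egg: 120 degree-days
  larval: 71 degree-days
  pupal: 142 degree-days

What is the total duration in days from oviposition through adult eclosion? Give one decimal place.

23.5 days

Daily accumulation at 24.5 °C = 24.5 − 10.3 = 14.2 DD/day.
Total K = 120 + 71 + 142 = 333 DD.
Total duration = 333 / 14.2 = 23.451 ≈ 23.5 days.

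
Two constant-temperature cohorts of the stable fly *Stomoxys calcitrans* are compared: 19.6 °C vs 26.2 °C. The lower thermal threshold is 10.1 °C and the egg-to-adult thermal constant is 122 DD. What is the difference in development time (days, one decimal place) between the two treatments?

At 19.6 °C: 122 / (19.6 − 10.1) = 122 / 9.5 = 12.842 d.
At 26.2 °C: 122 / (26.2 − 10.1) = 122 / 16.1 = 7.578 d.
Difference = |12.842 − 7.578| = 5.264 ≈ 5.3 days.

5.3 days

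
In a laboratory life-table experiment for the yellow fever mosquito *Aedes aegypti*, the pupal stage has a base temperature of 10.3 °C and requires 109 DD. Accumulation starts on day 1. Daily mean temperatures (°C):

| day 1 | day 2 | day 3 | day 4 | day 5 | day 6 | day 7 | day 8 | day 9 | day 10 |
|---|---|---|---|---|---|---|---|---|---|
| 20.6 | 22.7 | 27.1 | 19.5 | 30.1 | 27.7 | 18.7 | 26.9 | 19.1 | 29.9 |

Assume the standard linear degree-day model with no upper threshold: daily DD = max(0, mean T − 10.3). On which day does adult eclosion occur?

Daily DD above 10.3 °C: 10.3, 12.4, 16.8, 9.2, 19.8, 17.4, 8.4, 16.6, 8.8, 19.6.
Cumulative: 10.3, 22.7, 39.5, 48.7, 68.5, 85.9, 94.3, 110.9, 119.7, 139.3.
The total first reaches 109 DD on day 8.

day 8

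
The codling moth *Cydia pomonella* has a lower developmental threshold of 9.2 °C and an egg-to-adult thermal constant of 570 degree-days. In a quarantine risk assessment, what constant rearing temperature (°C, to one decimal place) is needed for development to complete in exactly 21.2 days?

Required daily accumulation = 570 / 21.2 = 26.887 DD/day.
T = T_base + 26.887 = 9.2 + 26.887 = 36.087 ≈ 36.1 °C.

36.1 °C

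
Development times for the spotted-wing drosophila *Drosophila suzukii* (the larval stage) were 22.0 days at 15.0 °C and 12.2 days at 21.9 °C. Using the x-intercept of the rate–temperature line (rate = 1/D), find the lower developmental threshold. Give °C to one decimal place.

Equal thermal constants: D₁(T₁ − T_b) = D₂(T₂ − T_b).
22.0·(15.0 − T_b) = 12.2·(21.9 − T_b)
T_b = (22.0·15.0 − 12.2·21.9) / (22.0 − 12.2) = 62.82 / 9.8 = 6.410 °C ≈ 6.4 °C.

6.4 °C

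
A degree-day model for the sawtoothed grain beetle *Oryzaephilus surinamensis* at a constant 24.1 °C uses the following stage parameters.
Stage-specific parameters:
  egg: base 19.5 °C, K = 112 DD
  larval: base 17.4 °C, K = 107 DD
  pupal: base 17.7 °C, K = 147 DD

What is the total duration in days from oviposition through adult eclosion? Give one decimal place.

63.3 days

egg: 112 / (24.1 − 19.5) = 112 / 4.6 = 24.348 d.
larval: 107 / (24.1 − 17.4) = 107 / 6.7 = 15.970 d.
pupal: 147 / (24.1 − 17.7) = 147 / 6.4 = 22.969 d.
Sum = 63.287 ≈ 63.3 days.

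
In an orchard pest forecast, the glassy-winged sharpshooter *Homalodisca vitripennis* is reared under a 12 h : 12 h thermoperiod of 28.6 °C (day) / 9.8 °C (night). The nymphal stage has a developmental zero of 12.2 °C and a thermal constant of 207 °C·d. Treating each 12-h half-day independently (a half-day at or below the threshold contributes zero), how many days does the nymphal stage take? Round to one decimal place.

Day half: max(0, 28.6 − 12.2) × 0.5 = 16.4 × 0.5 = 8.20 DD.
Night half: max(0, 9.8 − 12.2) × 0.5 = 0.0 × 0.5 = 0.00 DD.
Per 24 h: 8.20 DD/day.
Duration = 207 / 8.20 = 25.244 ≈ 25.2 days.

25.2 days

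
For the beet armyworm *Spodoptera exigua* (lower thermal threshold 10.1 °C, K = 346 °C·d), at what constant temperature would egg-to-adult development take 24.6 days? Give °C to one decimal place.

24.2 °C

Required daily accumulation = 346 / 24.6 = 14.065 DD/day.
T = T_base + 14.065 = 10.1 + 14.065 = 24.165 ≈ 24.2 °C.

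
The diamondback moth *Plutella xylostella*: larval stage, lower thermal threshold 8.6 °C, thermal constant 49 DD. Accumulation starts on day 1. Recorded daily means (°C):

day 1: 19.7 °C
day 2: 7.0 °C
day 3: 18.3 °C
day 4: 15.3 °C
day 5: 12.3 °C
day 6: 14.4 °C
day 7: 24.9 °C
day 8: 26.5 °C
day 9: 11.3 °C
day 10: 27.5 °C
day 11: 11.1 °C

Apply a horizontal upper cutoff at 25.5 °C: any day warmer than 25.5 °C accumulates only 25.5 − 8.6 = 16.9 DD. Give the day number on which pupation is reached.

day 7

Daily DD above 8.6 °C (capped at 16.9): 11.1, 0.0, 9.7, 6.7, 3.7, 5.8, 16.3, 16.9, 2.7, 16.9, 2.5.
Cumulative: 11.1, 11.1, 20.8, 27.5, 31.2, 37.0, 53.3, 70.2, 72.9, 89.8, 92.3.
The total first reaches 49 DD on day 7.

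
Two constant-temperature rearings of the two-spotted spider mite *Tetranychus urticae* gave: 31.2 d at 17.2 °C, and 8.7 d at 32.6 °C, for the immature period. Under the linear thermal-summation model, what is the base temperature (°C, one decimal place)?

11.2 °C

Linear rate model ⇒ the product D·(T − T_b) is constant across temperatures.
31.2·(17.2 − T_b) = 8.7·(32.6 − T_b)
T_b = (31.2·17.2 − 8.7·32.6) / (31.2 − 8.7) = 253.02 / 22.5 = 11.245 °C ≈ 11.2 °C.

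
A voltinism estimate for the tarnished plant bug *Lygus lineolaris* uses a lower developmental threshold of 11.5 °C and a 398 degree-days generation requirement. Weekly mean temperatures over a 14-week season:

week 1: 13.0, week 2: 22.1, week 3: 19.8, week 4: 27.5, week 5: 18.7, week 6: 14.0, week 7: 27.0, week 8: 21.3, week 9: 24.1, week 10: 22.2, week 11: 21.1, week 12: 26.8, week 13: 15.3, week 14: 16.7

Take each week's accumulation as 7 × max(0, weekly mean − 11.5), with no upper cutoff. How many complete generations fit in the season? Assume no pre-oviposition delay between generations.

2 generations

Weekly DD (7 × max(0, T̄ − 11.5)): 10.5, 74.2, 58.1, 112.0, 50.4, 17.5, 108.5, 68.6, 88.2, 74.9, 67.2, 107.1, 26.6, 36.4.
Season total = 900.2 DD.
Complete generations = ⌊900.2 / 398⌋ = 2.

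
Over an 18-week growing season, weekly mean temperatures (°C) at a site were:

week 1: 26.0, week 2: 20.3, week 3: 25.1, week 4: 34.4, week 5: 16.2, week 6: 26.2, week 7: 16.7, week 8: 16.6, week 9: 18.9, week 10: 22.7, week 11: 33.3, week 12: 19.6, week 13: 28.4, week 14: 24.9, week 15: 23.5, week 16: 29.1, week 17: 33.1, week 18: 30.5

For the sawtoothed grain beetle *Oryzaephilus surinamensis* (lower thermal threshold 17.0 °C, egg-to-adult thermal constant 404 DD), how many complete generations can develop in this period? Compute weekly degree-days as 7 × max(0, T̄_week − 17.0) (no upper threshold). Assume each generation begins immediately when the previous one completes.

2 generations

Weekly DD (7 × max(0, T̄ − 17.0)): 63.0, 23.1, 56.7, 121.8, 0.0, 64.4, 0.0, 0.0, 13.3, 39.9, 114.1, 18.2, 79.8, 55.3, 45.5, 84.7, 112.7, 94.5.
Season total = 987.0 DD.
Complete generations = ⌊987.0 / 404⌋ = 2.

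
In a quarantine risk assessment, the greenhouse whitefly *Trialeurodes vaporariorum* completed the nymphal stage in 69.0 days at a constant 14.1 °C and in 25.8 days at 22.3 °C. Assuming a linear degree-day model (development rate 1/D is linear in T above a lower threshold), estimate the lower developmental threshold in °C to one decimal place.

Equal thermal constants: D₁(T₁ − T_b) = D₂(T₂ − T_b).
69.0·(14.1 − T_b) = 25.8·(22.3 − T_b)
T_b = (69.0·14.1 − 25.8·22.3) / (69.0 − 25.8) = 397.56 / 43.2 = 9.203 °C ≈ 9.2 °C.

9.2 °C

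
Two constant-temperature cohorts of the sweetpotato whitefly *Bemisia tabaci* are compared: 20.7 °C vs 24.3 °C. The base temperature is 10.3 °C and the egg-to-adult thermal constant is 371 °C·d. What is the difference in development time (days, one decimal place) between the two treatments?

At 20.7 °C: 371 / (20.7 − 10.3) = 371 / 10.4 = 35.673 d.
At 24.3 °C: 371 / (24.3 − 10.3) = 371 / 14.0 = 26.500 d.
Difference = |35.673 − 26.500| = 9.173 ≈ 9.2 days.

9.2 days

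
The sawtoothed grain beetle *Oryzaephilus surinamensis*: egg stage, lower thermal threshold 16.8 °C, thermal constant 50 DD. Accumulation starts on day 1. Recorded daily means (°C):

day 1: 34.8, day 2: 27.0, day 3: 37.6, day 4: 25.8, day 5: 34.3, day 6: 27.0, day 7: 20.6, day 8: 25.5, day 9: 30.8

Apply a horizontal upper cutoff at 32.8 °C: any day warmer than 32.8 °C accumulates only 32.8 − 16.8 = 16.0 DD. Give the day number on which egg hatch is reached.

day 4

Daily DD above 16.8 °C (capped at 16.0): 16.0, 10.2, 16.0, 9.0, 16.0, 10.2, 3.8, 8.7, 14.0.
Cumulative: 16.0, 26.2, 42.2, 51.2, 67.2, 77.4, 81.2, 89.9, 103.9.
The total first reaches 50 DD on day 4.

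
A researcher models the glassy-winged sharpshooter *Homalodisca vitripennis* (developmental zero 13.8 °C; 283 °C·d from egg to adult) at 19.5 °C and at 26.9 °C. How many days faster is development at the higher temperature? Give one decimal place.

At 19.5 °C: 283 / (19.5 − 13.8) = 283 / 5.7 = 49.649 d.
At 26.9 °C: 283 / (26.9 − 13.8) = 283 / 13.1 = 21.603 d.
Difference = |49.649 − 21.603| = 28.046 ≈ 28.0 days.

28.0 days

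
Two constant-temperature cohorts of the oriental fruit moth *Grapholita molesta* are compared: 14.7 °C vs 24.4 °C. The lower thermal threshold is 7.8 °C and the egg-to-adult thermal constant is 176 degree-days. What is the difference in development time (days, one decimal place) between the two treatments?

At 14.7 °C: 176 / (14.7 − 7.8) = 176 / 6.9 = 25.507 d.
At 24.4 °C: 176 / (24.4 − 7.8) = 176 / 16.6 = 10.602 d.
Difference = |25.507 − 10.602| = 14.905 ≈ 14.9 days.

14.9 days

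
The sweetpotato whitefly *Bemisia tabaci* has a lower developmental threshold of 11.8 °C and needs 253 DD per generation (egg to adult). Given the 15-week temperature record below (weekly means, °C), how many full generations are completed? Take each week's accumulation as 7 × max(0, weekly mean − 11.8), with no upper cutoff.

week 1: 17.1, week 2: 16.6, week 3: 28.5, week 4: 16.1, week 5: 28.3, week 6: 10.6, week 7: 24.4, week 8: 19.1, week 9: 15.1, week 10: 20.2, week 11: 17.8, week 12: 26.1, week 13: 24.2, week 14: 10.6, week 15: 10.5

3 generations

Weekly DD (7 × max(0, T̄ − 11.8)): 37.1, 33.6, 116.9, 30.1, 115.5, 0.0, 88.2, 51.1, 23.1, 58.8, 42.0, 100.1, 86.8, 0.0, 0.0.
Season total = 783.3 DD.
Complete generations = ⌊783.3 / 253⌋ = 3.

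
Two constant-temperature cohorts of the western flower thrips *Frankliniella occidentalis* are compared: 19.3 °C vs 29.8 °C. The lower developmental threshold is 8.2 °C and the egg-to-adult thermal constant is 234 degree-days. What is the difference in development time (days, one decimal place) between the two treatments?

At 19.3 °C: 234 / (19.3 − 8.2) = 234 / 11.1 = 21.081 d.
At 29.8 °C: 234 / (29.8 − 8.2) = 234 / 21.6 = 10.833 d.
Difference = |21.081 − 10.833| = 10.248 ≈ 10.2 days.

10.2 days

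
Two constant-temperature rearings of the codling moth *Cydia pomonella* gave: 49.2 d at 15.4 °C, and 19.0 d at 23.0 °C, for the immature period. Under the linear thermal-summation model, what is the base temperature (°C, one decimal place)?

Linear rate model ⇒ the product D·(T − T_b) is constant across temperatures.
49.2·(15.4 − T_b) = 19.0·(23.0 − T_b)
T_b = (49.2·15.4 − 19.0·23.0) / (49.2 − 19.0) = 320.68 / 30.2 = 10.619 °C ≈ 10.6 °C.

10.6 °C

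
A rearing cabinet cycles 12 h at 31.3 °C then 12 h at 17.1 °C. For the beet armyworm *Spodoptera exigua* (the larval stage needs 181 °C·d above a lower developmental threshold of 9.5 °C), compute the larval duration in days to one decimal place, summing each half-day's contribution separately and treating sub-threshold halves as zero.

Day half: max(0, 31.3 − 9.5) × 0.5 = 21.8 × 0.5 = 10.90 DD.
Night half: max(0, 17.1 − 9.5) × 0.5 = 7.6 × 0.5 = 3.80 DD.
Per 24 h: 14.70 DD/day.
Duration = 181 / 14.70 = 12.313 ≈ 12.3 days.

12.3 days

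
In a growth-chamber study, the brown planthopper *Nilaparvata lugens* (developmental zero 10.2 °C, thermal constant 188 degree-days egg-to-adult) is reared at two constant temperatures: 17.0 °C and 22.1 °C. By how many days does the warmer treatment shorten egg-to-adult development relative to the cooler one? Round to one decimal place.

At 17.0 °C: 188 / (17.0 − 10.2) = 188 / 6.8 = 27.647 d.
At 22.1 °C: 188 / (22.1 − 10.2) = 188 / 11.9 = 15.798 d.
Difference = |27.647 − 15.798| = 11.849 ≈ 11.8 days.

11.8 days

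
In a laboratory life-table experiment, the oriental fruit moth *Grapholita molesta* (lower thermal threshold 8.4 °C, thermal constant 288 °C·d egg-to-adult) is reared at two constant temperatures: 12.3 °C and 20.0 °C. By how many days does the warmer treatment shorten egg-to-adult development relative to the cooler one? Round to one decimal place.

49.0 days

At 12.3 °C: 288 / (12.3 − 8.4) = 288 / 3.9 = 73.846 d.
At 20.0 °C: 288 / (20.0 − 8.4) = 288 / 11.6 = 24.828 d.
Difference = |73.846 − 24.828| = 49.019 ≈ 49.0 days.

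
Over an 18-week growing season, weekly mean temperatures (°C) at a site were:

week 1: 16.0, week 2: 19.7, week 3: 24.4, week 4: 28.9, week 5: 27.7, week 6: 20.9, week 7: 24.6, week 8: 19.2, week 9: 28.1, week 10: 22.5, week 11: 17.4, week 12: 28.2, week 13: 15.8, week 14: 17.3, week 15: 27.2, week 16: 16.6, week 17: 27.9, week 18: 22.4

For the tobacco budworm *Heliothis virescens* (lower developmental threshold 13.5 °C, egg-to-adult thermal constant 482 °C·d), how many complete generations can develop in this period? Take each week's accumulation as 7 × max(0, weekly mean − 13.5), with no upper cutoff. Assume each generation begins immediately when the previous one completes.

2 generations

Weekly DD (7 × max(0, T̄ − 13.5)): 17.5, 43.4, 76.3, 107.8, 99.4, 51.8, 77.7, 39.9, 102.2, 63.0, 27.3, 102.9, 16.1, 26.6, 95.9, 21.7, 100.8, 62.3.
Season total = 1132.6 DD.
Complete generations = ⌊1132.6 / 482⌋ = 2.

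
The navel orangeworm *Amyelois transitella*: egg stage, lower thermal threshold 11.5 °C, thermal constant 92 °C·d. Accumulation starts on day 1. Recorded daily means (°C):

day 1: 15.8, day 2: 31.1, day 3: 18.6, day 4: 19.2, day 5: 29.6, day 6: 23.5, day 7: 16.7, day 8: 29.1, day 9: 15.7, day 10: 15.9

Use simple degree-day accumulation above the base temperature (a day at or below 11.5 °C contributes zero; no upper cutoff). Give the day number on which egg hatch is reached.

Daily DD above 11.5 °C: 4.3, 19.6, 7.1, 7.7, 18.1, 12.0, 5.2, 17.6, 4.2, 4.4.
Cumulative: 4.3, 23.9, 31.0, 38.7, 56.8, 68.8, 74.0, 91.6, 95.8, 100.2.
The total first reaches 92 DD on day 9.

day 9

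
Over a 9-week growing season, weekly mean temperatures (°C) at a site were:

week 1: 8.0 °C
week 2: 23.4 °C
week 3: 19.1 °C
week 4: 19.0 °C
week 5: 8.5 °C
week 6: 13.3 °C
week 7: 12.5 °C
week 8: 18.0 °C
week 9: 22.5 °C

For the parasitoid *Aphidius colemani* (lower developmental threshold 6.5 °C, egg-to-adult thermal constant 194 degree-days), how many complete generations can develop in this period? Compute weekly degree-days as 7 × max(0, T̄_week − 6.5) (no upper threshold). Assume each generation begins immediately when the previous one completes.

3 generations

Weekly DD (7 × max(0, T̄ − 6.5)): 10.5, 118.3, 88.2, 87.5, 14.0, 47.6, 42.0, 80.5, 112.0.
Season total = 600.6 DD.
Complete generations = ⌊600.6 / 194⌋ = 3.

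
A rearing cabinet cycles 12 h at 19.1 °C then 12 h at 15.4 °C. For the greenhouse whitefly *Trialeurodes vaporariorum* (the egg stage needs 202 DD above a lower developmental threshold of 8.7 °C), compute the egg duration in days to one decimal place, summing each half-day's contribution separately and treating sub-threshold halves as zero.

Day half: max(0, 19.1 − 8.7) × 0.5 = 10.4 × 0.5 = 5.20 DD.
Night half: max(0, 15.4 − 8.7) × 0.5 = 6.7 × 0.5 = 3.35 DD.
Per 24 h: 8.55 DD/day.
Duration = 202 / 8.55 = 23.626 ≈ 23.6 days.

23.6 days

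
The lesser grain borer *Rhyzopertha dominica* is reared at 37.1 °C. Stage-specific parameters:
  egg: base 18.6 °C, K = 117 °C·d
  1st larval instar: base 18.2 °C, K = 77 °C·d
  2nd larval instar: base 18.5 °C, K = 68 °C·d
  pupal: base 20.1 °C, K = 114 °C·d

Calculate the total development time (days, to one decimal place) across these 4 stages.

egg: 117 / (37.1 − 18.6) = 117 / 18.5 = 6.324 d.
1st larval instar: 77 / (37.1 − 18.2) = 77 / 18.9 = 4.074 d.
2nd larval instar: 68 / (37.1 − 18.5) = 68 / 18.6 = 3.656 d.
pupal: 114 / (37.1 − 20.1) = 114 / 17.0 = 6.706 d.
Sum = 20.760 ≈ 20.8 days.

20.8 days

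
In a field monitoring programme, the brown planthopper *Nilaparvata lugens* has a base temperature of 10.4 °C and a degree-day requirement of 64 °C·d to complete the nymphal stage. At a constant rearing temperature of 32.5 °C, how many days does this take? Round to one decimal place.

2.9 days

Daily accumulation = 32.5 − 10.4 = 22.1 DD/day.
Duration = 64 / 22.1 = 2.896 ≈ 2.9 days.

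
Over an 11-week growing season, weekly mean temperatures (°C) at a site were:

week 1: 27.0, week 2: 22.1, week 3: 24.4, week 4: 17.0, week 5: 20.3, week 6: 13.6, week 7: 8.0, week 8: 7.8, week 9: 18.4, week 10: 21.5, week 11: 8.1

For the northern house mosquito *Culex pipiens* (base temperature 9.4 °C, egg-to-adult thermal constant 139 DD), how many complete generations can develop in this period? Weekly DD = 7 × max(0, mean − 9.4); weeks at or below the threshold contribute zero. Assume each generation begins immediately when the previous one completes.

4 generations

Weekly DD (7 × max(0, T̄ − 9.4)): 123.2, 88.9, 105.0, 53.2, 76.3, 29.4, 0.0, 0.0, 63.0, 84.7, 0.0.
Season total = 623.7 DD.
Complete generations = ⌊623.7 / 139⌋ = 4.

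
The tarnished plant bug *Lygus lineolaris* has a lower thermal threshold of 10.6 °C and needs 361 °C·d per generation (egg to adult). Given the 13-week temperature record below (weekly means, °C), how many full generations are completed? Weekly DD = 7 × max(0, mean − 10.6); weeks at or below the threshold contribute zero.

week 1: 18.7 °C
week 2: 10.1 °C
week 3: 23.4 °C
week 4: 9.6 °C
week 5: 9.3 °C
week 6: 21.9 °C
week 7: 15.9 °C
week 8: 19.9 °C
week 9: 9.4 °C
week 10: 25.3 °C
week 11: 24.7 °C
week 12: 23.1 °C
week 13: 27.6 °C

Weekly DD (7 × max(0, T̄ − 10.6)): 56.7, 0.0, 89.6, 0.0, 0.0, 79.1, 37.1, 65.1, 0.0, 102.9, 98.7, 87.5, 119.0.
Season total = 735.7 DD.
Complete generations = ⌊735.7 / 361⌋ = 2.

2 generations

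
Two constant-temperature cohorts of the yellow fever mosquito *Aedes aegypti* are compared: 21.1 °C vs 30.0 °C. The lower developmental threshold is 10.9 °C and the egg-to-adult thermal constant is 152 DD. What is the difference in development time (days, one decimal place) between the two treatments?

6.9 days

At 21.1 °C: 152 / (21.1 − 10.9) = 152 / 10.2 = 14.902 d.
At 30.0 °C: 152 / (30.0 − 10.9) = 152 / 19.1 = 7.958 d.
Difference = |14.902 − 7.958| = 6.944 ≈ 6.9 days.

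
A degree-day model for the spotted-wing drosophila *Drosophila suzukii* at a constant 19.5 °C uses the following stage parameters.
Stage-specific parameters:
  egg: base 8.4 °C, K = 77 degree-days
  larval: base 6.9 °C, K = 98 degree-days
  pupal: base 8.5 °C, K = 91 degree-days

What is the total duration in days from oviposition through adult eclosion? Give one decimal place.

23.0 days

egg: 77 / (19.5 − 8.4) = 77 / 11.1 = 6.937 d.
larval: 98 / (19.5 − 6.9) = 98 / 12.6 = 7.778 d.
pupal: 91 / (19.5 − 8.5) = 91 / 11.0 = 8.273 d.
Sum = 22.987 ≈ 23.0 days.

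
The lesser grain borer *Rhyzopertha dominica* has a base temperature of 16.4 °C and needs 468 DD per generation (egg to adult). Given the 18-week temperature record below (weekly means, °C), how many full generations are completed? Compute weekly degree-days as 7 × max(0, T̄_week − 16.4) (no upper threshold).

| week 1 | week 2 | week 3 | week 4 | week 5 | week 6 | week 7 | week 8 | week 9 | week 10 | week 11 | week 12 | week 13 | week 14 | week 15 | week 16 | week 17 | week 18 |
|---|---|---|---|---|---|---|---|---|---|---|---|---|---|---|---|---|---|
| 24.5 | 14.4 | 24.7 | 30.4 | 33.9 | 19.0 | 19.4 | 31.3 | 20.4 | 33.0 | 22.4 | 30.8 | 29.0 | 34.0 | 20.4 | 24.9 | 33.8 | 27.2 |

Weekly DD (7 × max(0, T̄ − 16.4)): 56.7, 0.0, 58.1, 98.0, 122.5, 18.2, 21.0, 104.3, 28.0, 116.2, 42.0, 100.8, 88.2, 123.2, 28.0, 59.5, 121.8, 75.6.
Season total = 1262.1 DD.
Complete generations = ⌊1262.1 / 468⌋ = 2.

2 generations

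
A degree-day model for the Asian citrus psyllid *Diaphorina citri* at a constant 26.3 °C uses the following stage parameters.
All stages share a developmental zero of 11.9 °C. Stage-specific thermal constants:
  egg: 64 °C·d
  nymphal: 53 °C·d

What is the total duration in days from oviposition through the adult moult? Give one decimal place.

Daily accumulation at 26.3 °C = 26.3 − 11.9 = 14.4 DD/day.
Total K = 64 + 53 = 117 DD.
Total duration = 117 / 14.4 = 8.125 ≈ 8.1 days.

8.1 days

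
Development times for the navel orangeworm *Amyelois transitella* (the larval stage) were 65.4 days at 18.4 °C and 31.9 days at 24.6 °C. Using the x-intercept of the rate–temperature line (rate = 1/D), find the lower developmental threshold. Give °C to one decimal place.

12.5 °C

Equal thermal constants: D₁(T₁ − T_b) = D₂(T₂ − T_b).
65.4·(18.4 − T_b) = 31.9·(24.6 − T_b)
T_b = (65.4·18.4 − 31.9·24.6) / (65.4 − 31.9) = 418.62 / 33.5 = 12.496 °C ≈ 12.5 °C.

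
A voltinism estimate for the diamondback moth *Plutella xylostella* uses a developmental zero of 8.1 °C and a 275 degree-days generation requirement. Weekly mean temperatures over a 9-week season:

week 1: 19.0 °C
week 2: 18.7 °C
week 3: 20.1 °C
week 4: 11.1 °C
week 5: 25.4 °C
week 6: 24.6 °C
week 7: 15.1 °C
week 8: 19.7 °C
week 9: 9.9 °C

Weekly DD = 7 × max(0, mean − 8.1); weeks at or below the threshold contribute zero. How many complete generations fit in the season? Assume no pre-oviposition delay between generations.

2 generations

Weekly DD (7 × max(0, T̄ − 8.1)): 76.3, 74.2, 84.0, 21.0, 121.1, 115.5, 49.0, 81.2, 12.6.
Season total = 634.9 DD.
Complete generations = ⌊634.9 / 275⌋ = 2.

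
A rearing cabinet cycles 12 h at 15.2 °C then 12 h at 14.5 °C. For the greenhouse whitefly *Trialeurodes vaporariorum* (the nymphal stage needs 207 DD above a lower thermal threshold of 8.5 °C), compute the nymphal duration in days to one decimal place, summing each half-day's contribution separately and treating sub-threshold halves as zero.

32.6 days

Day half: max(0, 15.2 − 8.5) × 0.5 = 6.7 × 0.5 = 3.35 DD.
Night half: max(0, 14.5 − 8.5) × 0.5 = 6.0 × 0.5 = 3.00 DD.
Per 24 h: 6.35 DD/day.
Duration = 207 / 6.35 = 32.598 ≈ 32.6 days.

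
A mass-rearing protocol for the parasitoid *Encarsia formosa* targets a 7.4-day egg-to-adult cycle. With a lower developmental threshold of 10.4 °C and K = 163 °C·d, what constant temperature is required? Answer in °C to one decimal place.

Required daily accumulation = 163 / 7.4 = 22.027 DD/day.
T = T_base + 22.027 = 10.4 + 22.027 = 32.427 ≈ 32.4 °C.

32.4 °C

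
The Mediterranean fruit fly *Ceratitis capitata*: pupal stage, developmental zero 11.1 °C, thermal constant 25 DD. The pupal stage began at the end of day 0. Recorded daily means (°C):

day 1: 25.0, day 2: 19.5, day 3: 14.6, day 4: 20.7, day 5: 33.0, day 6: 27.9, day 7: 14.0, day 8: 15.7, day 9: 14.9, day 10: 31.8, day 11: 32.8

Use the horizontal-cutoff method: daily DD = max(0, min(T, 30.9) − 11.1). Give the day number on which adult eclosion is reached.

Daily DD above 11.1 °C (capped at 19.8): 13.9, 8.4, 3.5, 9.6, 19.8, 16.8, 2.9, 4.6, 3.8, 19.8, 19.8.
Cumulative: 13.9, 22.3, 25.8, 35.4, 55.2, 72.0, 74.9, 79.5, 83.3, 103.1, 122.9.
The total first reaches 25 DD on day 3.

day 3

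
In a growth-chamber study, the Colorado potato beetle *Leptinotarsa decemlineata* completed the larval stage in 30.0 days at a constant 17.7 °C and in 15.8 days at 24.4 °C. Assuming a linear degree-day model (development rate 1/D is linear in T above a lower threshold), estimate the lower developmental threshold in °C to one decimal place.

Equal thermal constants: D₁(T₁ − T_b) = D₂(T₂ − T_b).
30.0·(17.7 − T_b) = 15.8·(24.4 − T_b)
T_b = (30.0·17.7 − 15.8·24.4) / (30.0 − 15.8) = 145.48 / 14.2 = 10.245 °C ≈ 10.2 °C.

10.2 °C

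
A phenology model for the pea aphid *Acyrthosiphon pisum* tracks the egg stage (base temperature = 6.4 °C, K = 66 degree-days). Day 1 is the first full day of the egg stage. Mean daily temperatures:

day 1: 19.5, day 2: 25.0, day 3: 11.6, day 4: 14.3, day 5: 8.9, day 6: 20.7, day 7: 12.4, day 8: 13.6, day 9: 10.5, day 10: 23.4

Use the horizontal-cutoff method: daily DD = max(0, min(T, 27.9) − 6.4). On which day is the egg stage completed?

Daily DD above 6.4 °C (capped at 21.5): 13.1, 18.6, 5.2, 7.9, 2.5, 14.3, 6.0, 7.2, 4.1, 17.0.
Cumulative: 13.1, 31.7, 36.9, 44.8, 47.3, 61.6, 67.6, 74.8, 78.9, 95.9.
The total first reaches 66 DD on day 7.

day 7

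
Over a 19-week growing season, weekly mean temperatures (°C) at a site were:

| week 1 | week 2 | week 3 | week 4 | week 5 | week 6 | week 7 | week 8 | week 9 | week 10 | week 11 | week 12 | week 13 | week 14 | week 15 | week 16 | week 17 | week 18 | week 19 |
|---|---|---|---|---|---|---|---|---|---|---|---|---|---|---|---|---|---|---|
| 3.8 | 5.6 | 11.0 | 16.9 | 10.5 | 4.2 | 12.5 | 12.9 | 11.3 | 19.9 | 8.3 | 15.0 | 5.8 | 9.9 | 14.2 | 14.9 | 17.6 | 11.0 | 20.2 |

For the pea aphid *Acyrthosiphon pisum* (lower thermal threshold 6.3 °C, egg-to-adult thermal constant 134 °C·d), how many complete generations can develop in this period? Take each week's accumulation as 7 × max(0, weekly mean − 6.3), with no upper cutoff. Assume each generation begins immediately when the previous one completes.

5 generations

Weekly DD (7 × max(0, T̄ − 6.3)): 0.0, 0.0, 32.9, 74.2, 29.4, 0.0, 43.4, 46.2, 35.0, 95.2, 14.0, 60.9, 0.0, 25.2, 55.3, 60.2, 79.1, 32.9, 97.3.
Season total = 781.2 DD.
Complete generations = ⌊781.2 / 134⌋ = 5.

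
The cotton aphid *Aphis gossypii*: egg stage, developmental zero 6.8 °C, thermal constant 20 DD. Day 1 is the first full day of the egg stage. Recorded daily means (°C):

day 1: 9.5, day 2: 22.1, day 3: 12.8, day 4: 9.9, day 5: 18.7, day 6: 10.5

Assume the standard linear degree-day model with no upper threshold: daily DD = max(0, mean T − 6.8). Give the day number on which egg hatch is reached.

day 3

Daily DD above 6.8 °C: 2.7, 15.3, 6.0, 3.1, 11.9, 3.7.
Cumulative: 2.7, 18.0, 24.0, 27.1, 39.0, 42.7.
The total first reaches 20 DD on day 3.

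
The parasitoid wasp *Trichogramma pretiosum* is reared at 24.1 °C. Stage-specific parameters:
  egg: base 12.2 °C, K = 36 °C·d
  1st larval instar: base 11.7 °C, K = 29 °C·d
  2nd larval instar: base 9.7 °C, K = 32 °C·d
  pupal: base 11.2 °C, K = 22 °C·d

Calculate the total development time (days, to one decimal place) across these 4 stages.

9.3 days

egg: 36 / (24.1 − 12.2) = 36 / 11.9 = 3.025 d.
1st larval instar: 29 / (24.1 − 11.7) = 29 / 12.4 = 2.339 d.
2nd larval instar: 32 / (24.1 − 9.7) = 32 / 14.4 = 2.222 d.
pupal: 22 / (24.1 − 11.2) = 22 / 12.9 = 1.705 d.
Sum = 9.292 ≈ 9.3 days.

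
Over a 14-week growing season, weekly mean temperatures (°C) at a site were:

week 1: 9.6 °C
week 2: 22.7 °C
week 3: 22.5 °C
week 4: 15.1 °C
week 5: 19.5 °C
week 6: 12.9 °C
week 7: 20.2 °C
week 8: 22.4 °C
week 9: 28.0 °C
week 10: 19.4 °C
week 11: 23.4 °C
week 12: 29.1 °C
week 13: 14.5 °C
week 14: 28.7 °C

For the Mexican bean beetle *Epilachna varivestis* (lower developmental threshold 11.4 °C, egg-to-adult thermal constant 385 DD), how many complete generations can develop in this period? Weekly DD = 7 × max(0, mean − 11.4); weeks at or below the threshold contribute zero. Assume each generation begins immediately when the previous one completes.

Weekly DD (7 × max(0, T̄ − 11.4)): 0.0, 79.1, 77.7, 25.9, 56.7, 10.5, 61.6, 77.0, 116.2, 56.0, 84.0, 123.9, 21.7, 121.1.
Season total = 911.4 DD.
Complete generations = ⌊911.4 / 385⌋ = 2.

2 generations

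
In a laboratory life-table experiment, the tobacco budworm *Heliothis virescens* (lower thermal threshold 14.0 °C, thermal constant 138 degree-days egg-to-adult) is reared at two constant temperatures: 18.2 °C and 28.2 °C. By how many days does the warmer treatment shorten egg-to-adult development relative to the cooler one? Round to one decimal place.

23.1 days

At 18.2 °C: 138 / (18.2 − 14.0) = 138 / 4.2 = 32.857 d.
At 28.2 °C: 138 / (28.2 − 14.0) = 138 / 14.2 = 9.718 d.
Difference = |32.857 − 9.718| = 23.139 ≈ 23.1 days.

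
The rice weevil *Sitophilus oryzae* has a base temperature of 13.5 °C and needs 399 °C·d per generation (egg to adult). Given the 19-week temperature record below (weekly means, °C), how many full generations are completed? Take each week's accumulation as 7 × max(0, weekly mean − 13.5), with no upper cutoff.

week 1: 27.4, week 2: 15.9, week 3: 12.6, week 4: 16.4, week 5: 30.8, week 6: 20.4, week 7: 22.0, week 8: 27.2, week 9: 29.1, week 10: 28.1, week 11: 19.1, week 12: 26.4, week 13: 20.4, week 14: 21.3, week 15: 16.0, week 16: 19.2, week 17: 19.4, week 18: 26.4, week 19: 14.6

Weekly DD (7 × max(0, T̄ − 13.5)): 97.3, 16.8, 0.0, 20.3, 121.1, 48.3, 59.5, 95.9, 109.2, 102.2, 39.2, 90.3, 48.3, 54.6, 17.5, 39.9, 41.3, 90.3, 7.7.
Season total = 1099.7 DD.
Complete generations = ⌊1099.7 / 399⌋ = 2.

2 generations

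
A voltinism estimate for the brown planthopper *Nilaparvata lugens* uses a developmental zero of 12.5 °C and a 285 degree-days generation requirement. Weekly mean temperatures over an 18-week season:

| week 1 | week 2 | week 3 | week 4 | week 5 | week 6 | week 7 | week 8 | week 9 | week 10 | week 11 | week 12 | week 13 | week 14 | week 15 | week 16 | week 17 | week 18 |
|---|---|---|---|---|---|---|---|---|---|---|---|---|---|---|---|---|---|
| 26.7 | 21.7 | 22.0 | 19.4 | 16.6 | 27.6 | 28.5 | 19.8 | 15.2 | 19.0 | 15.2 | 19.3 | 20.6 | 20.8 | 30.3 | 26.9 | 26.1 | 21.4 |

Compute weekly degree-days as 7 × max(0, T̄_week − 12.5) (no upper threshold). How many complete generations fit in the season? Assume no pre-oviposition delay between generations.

4 generations

Weekly DD (7 × max(0, T̄ − 12.5)): 99.4, 64.4, 66.5, 48.3, 28.7, 105.7, 112.0, 51.1, 18.9, 45.5, 18.9, 47.6, 56.7, 58.1, 124.6, 100.8, 95.2, 62.3.
Season total = 1204.7 DD.
Complete generations = ⌊1204.7 / 285⌋ = 4.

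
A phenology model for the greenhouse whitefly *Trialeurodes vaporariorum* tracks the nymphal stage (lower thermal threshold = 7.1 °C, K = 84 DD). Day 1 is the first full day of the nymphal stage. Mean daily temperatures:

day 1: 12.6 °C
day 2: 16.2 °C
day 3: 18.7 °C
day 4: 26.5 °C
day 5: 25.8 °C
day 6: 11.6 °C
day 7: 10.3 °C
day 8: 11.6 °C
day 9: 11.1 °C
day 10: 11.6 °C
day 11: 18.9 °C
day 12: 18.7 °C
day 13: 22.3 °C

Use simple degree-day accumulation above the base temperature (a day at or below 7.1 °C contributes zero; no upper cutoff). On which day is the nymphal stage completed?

Daily DD above 7.1 °C: 5.5, 9.1, 11.6, 19.4, 18.7, 4.5, 3.2, 4.5, 4.0, 4.5, 11.8, 11.6, 15.2.
Cumulative: 5.5, 14.6, 26.2, 45.6, 64.3, 68.8, 72.0, 76.5, 80.5, 85.0, 96.8, 108.4, 123.6.
The total first reaches 84 DD on day 10.

day 10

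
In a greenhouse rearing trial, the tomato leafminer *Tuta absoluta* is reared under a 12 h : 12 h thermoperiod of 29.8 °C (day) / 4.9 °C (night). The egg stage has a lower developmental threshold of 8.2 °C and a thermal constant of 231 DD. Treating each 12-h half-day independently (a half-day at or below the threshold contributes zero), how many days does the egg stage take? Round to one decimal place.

21.4 days

Day half: max(0, 29.8 − 8.2) × 0.5 = 21.6 × 0.5 = 10.80 DD.
Night half: max(0, 4.9 − 8.2) × 0.5 = 0.0 × 0.5 = 0.00 DD.
Per 24 h: 10.80 DD/day.
Duration = 231 / 10.80 = 21.389 ≈ 21.4 days.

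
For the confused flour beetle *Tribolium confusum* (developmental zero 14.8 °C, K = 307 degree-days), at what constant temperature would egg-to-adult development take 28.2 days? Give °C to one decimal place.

25.7 °C

Required daily accumulation = 307 / 28.2 = 10.887 DD/day.
T = T_base + 10.887 = 14.8 + 10.887 = 25.687 ≈ 25.7 °C.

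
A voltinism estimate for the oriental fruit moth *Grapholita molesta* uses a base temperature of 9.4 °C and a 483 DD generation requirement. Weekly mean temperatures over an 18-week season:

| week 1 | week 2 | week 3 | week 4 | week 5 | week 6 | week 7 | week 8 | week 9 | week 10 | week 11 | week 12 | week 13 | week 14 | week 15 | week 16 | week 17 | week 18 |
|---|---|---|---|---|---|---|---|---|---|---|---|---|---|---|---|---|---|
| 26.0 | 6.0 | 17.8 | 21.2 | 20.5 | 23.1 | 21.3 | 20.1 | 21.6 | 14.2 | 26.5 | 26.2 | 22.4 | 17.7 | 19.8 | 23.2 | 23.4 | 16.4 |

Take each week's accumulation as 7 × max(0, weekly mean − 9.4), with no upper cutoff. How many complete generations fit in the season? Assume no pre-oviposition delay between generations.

Weekly DD (7 × max(0, T̄ − 9.4)): 116.2, 0.0, 58.8, 82.6, 77.7, 95.9, 83.3, 74.9, 85.4, 33.6, 119.7, 117.6, 91.0, 58.1, 72.8, 96.6, 98.0, 49.0.
Season total = 1411.2 DD.
Complete generations = ⌊1411.2 / 483⌋ = 2.

2 generations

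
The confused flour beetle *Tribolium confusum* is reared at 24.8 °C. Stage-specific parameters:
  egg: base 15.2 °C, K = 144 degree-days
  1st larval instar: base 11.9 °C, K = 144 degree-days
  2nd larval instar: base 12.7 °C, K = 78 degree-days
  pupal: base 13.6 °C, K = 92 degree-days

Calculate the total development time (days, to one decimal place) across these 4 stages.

40.8 days

egg: 144 / (24.8 − 15.2) = 144 / 9.6 = 15.000 d.
1st larval instar: 144 / (24.8 − 11.9) = 144 / 12.9 = 11.163 d.
2nd larval instar: 78 / (24.8 − 12.7) = 78 / 12.1 = 6.446 d.
pupal: 92 / (24.8 − 13.6) = 92 / 11.2 = 8.214 d.
Sum = 40.823 ≈ 40.8 days.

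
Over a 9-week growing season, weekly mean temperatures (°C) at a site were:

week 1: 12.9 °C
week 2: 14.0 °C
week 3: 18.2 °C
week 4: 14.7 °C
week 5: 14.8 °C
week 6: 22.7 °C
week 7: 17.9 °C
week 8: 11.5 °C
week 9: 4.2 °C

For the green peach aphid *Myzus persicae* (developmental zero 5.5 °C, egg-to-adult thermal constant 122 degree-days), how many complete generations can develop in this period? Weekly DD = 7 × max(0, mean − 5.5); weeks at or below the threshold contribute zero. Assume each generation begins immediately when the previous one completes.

4 generations

Weekly DD (7 × max(0, T̄ − 5.5)): 51.8, 59.5, 88.9, 64.4, 65.1, 120.4, 86.8, 42.0, 0.0.
Season total = 578.9 DD.
Complete generations = ⌊578.9 / 122⌋ = 4.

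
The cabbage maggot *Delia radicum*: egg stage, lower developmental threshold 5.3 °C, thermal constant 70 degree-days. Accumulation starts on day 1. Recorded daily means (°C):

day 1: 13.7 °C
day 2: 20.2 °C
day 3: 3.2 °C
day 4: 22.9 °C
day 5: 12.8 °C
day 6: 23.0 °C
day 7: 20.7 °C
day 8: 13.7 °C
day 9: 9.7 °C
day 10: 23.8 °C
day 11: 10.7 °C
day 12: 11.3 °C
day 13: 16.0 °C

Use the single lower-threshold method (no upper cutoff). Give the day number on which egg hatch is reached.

day 7

Daily DD above 5.3 °C: 8.4, 14.9, 0.0, 17.6, 7.5, 17.7, 15.4, 8.4, 4.4, 18.5, 5.4, 6.0, 10.7.
Cumulative: 8.4, 23.3, 23.3, 40.9, 48.4, 66.1, 81.5, 89.9, 94.3, 112.8, 118.2, 124.2, 134.9.
The total first reaches 70 DD on day 7.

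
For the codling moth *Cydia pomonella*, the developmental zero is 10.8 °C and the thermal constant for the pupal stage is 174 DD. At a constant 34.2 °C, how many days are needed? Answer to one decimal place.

Daily accumulation = 34.2 − 10.8 = 23.4 DD/day.
Duration = 174 / 23.4 = 7.436 ≈ 7.4 days.

7.4 days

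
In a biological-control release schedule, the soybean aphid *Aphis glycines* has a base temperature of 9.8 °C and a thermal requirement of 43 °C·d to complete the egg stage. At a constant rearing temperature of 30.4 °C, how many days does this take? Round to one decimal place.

2.1 days

Daily accumulation = 30.4 − 9.8 = 20.6 DD/day.
Duration = 43 / 20.6 = 2.087 ≈ 2.1 days.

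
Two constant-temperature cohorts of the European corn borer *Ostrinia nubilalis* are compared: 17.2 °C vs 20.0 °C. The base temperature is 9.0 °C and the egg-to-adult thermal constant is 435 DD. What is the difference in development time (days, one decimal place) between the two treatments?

13.5 days

At 17.2 °C: 435 / (17.2 − 9.0) = 435 / 8.2 = 53.049 d.
At 20.0 °C: 435 / (20.0 − 9.0) = 435 / 11.0 = 39.545 d.
Difference = |53.049 − 39.545| = 13.503 ≈ 13.5 days.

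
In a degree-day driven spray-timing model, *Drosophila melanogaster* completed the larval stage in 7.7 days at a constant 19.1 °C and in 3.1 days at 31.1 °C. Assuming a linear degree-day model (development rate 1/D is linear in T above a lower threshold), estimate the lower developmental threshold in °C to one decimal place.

11.0 °C

Linear rate model ⇒ the product D·(T − T_b) is constant across temperatures.
7.7·(19.1 − T_b) = 3.1·(31.1 − T_b)
T_b = (7.7·19.1 − 3.1·31.1) / (7.7 − 3.1) = 50.66 / 4.6 = 11.013 °C ≈ 11.0 °C.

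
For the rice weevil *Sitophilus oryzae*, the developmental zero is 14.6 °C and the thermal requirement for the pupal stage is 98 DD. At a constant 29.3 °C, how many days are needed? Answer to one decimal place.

6.7 days

Daily accumulation = 29.3 − 14.6 = 14.7 DD/day.
Duration = 98 / 14.7 = 6.667 ≈ 6.7 days.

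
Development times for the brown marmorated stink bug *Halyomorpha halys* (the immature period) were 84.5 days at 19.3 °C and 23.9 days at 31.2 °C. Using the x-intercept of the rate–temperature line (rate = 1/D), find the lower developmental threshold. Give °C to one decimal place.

14.6 °C

Equal thermal constants: D₁(T₁ − T_b) = D₂(T₂ − T_b).
84.5·(19.3 − T_b) = 23.9·(31.2 − T_b)
T_b = (84.5·19.3 − 23.9·31.2) / (84.5 − 23.9) = 885.17 / 60.6 = 14.607 °C ≈ 14.6 °C.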